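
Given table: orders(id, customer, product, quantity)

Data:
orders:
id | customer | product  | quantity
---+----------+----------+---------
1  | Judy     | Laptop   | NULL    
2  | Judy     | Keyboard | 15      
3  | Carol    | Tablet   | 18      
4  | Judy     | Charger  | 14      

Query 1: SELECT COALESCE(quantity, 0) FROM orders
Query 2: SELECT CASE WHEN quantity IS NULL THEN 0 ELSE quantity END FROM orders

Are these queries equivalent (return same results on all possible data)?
Yes, equivalent

Both queries return: [(0,), (14,), (15,), (18,)]

Reason: COALESCE vs CASE for NULL handling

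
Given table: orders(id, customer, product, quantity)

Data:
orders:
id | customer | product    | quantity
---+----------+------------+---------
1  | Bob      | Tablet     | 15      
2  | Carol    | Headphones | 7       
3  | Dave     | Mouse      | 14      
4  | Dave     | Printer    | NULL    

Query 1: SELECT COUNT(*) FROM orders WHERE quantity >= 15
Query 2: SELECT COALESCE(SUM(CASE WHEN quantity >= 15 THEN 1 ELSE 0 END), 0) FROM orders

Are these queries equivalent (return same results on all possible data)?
Yes, equivalent

Both queries return: [(1,)]

Reason: COUNT with WHERE vs conditional SUM (COALESCE handles empty-table NULL)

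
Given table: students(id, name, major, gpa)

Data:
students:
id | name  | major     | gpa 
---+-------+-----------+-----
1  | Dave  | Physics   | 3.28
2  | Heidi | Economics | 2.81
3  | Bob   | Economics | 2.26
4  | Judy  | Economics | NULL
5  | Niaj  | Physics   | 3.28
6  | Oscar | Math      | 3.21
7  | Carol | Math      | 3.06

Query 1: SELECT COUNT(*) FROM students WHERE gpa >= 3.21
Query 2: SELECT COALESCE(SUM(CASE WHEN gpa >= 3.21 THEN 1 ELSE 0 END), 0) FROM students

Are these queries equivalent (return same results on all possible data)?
Yes, equivalent

Both queries return: [(3,)]

Reason: COUNT with WHERE vs conditional SUM (COALESCE handles empty-table NULL)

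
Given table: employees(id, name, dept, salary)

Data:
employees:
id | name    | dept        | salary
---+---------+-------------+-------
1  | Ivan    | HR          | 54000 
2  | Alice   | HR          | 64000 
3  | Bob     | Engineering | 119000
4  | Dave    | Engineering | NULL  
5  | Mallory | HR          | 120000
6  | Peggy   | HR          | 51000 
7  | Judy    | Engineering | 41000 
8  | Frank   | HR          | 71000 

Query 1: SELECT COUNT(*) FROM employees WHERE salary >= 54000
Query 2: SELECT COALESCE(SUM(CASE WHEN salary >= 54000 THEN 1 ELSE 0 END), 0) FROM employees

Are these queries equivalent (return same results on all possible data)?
Yes, equivalent

Both queries return: [(5,)]

Reason: COUNT with WHERE vs conditional SUM (COALESCE handles empty-table NULL)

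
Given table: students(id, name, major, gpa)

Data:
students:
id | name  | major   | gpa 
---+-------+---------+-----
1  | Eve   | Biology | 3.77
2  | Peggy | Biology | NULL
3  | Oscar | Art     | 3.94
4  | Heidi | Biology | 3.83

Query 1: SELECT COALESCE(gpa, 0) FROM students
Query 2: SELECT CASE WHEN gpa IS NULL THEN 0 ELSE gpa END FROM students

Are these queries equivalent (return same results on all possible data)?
Yes, equivalent

Both queries return: [(0,), (3.77,), (3.83,), (3.94,)]

Reason: COALESCE vs CASE for NULL handling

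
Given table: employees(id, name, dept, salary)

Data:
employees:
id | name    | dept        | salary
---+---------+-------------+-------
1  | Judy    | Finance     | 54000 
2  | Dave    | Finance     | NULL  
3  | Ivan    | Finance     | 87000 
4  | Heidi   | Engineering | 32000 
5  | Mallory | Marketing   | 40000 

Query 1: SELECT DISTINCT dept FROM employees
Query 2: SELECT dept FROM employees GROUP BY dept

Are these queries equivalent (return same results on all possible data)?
Yes, equivalent

Both queries return: [('Engineering',), ('Finance',), ('Marketing',)]

Reason: Both get unique depts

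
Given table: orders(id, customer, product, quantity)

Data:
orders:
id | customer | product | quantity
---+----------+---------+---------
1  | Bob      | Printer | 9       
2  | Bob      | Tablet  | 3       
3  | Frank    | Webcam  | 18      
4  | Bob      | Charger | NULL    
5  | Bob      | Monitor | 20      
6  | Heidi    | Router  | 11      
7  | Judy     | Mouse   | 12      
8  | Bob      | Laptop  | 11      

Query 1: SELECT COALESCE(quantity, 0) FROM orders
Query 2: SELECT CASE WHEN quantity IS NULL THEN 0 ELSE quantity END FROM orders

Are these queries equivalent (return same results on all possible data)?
Yes, equivalent

Both queries return: [(0,), (3,), (9,), (11,), (11,), (12,), (18,), (20,)]

Reason: COALESCE vs CASE for NULL handling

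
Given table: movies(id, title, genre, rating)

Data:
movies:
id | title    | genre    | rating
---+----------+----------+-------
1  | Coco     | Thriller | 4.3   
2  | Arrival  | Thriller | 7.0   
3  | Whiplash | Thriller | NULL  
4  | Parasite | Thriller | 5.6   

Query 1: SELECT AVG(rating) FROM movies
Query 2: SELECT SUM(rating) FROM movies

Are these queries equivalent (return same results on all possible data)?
No, not equivalent

Query 1 returns: [(5.633333333333333,)]
Query 2 returns: [(16.9,)]

Reason: AVG vs SUM give different aggregate values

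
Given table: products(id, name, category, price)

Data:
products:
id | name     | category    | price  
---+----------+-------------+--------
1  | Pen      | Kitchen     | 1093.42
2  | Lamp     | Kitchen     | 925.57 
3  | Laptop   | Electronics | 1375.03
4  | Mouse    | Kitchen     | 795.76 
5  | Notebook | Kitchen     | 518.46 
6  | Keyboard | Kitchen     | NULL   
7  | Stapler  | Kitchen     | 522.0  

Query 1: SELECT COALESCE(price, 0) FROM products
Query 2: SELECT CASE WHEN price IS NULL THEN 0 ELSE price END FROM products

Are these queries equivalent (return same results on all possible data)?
Yes, equivalent

Both queries return: [(0,), (518.46,), (522.0,), (795.76,), (925.57,), (1093.42,), (1375.03,)]

Reason: COALESCE vs CASE for NULL handling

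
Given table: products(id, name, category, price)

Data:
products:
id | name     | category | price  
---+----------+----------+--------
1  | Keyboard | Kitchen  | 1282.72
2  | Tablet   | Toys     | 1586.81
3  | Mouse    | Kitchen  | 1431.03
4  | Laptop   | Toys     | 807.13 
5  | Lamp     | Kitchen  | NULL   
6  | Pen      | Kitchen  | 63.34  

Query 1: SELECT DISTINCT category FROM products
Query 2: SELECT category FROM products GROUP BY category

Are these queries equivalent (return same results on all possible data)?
Yes, equivalent

Both queries return: [('Kitchen',), ('Toys',)]

Reason: Both get unique categorys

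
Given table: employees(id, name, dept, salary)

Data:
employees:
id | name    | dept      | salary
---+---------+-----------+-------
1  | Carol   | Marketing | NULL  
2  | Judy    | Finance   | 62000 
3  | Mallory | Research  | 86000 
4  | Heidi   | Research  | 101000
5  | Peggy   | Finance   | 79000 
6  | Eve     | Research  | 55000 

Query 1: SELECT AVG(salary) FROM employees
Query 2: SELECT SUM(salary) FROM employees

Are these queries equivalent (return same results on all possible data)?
No, not equivalent

Query 1 returns: [(76600.0,)]
Query 2 returns: [(383000,)]

Reason: AVG vs SUM give different aggregate values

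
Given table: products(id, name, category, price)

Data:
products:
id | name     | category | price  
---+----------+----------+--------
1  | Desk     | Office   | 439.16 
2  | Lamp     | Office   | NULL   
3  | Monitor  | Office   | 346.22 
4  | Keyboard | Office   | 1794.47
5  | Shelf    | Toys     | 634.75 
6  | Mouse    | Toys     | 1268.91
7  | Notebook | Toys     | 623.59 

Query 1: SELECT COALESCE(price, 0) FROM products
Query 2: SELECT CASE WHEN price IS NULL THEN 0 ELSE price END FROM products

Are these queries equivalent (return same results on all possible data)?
Yes, equivalent

Both queries return: [(0,), (346.22,), (439.16,), (623.59,), (634.75,), (1268.91,), (1794.47,)]

Reason: COALESCE vs CASE for NULL handling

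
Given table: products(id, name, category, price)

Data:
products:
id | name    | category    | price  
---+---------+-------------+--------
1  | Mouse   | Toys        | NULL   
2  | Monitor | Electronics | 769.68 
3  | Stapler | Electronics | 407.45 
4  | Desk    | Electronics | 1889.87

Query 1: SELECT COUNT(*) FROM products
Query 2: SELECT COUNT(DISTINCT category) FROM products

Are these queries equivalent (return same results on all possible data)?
No, not equivalent

Query 1 returns: [(4,)]
Query 2 returns: [(2,)]

Reason: COUNT(*) counts rows, COUNT(DISTINCT category) counts unique categorys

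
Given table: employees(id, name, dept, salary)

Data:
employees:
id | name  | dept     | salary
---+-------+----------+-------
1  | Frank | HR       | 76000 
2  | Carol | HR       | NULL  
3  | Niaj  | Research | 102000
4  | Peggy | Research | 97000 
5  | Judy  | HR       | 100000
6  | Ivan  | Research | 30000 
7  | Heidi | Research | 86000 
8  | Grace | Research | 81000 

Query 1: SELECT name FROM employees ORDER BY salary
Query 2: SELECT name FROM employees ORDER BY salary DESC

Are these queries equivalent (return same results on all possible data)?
No, not equivalent

Query 1 returns: [('Carol',), ('Ivan',), ('Frank',), ('Grace',), ('Heidi',), ('Peggy',), ('Judy',), ('Niaj',)]
Query 2 returns: [('Niaj',), ('Judy',), ('Peggy',), ('Heidi',), ('Grace',), ('Frank',), ('Ivan',), ('Carol',)]

Reason: ASC vs DESC gives opposite ordering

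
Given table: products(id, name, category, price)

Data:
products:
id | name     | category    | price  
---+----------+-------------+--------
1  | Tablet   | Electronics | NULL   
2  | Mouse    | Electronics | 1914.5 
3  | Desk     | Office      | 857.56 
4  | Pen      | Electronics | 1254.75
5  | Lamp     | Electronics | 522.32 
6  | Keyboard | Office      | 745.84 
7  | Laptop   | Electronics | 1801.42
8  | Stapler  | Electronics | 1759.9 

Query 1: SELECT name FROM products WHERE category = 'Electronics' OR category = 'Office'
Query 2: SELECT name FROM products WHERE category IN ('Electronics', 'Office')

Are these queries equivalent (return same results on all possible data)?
Yes, equivalent

Both queries return: [('Desk',), ('Keyboard',), ('Lamp',), ('Laptop',), ('Mouse',), ('Pen',), ('Stapler',), ('Tablet',)]

Reason: OR vs IN are equivalent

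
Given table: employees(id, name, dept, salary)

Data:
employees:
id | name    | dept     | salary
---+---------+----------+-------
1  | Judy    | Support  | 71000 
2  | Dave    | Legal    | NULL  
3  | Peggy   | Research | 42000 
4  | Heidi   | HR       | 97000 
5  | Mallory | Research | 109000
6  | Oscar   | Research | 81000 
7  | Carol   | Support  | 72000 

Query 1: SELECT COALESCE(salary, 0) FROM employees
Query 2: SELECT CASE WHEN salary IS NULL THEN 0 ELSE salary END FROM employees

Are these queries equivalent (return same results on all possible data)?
Yes, equivalent

Both queries return: [(0,), (42000,), (71000,), (72000,), (81000,), (97000,), (109000,)]

Reason: COALESCE vs CASE for NULL handling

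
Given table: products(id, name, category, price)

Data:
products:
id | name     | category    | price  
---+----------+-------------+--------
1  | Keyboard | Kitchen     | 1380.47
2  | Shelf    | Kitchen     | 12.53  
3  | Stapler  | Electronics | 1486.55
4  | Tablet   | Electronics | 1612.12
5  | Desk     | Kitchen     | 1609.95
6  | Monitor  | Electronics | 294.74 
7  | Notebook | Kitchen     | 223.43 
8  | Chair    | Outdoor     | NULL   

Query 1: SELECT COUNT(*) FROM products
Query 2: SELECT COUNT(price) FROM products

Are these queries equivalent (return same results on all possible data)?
No, not equivalent

Query 1 returns: [(8,)]
Query 2 returns: [(7,)]

Reason: COUNT(*) includes NULLs, COUNT(column) excludes them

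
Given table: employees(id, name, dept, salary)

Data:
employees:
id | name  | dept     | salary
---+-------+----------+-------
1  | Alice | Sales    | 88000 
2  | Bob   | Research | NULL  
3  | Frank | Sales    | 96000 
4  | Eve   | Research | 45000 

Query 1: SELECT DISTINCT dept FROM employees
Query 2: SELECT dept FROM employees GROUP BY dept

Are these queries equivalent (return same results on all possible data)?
Yes, equivalent

Both queries return: [('Research',), ('Sales',)]

Reason: Both get unique depts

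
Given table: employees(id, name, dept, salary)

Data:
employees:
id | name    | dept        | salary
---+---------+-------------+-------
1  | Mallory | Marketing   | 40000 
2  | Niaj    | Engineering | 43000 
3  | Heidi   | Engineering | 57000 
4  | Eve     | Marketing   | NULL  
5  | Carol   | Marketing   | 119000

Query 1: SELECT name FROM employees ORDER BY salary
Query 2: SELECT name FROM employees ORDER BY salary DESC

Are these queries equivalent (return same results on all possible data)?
No, not equivalent

Query 1 returns: [('Eve',), ('Mallory',), ('Niaj',), ('Heidi',), ('Carol',)]
Query 2 returns: [('Carol',), ('Heidi',), ('Niaj',), ('Mallory',), ('Eve',)]

Reason: ASC vs DESC gives opposite ordering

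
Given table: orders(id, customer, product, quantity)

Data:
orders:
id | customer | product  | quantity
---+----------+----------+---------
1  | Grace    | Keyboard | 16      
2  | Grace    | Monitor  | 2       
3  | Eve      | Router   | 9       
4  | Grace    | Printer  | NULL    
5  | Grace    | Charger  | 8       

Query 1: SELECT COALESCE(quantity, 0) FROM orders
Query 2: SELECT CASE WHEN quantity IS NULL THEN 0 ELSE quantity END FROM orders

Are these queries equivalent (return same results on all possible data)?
Yes, equivalent

Both queries return: [(0,), (2,), (8,), (9,), (16,)]

Reason: COALESCE vs CASE for NULL handling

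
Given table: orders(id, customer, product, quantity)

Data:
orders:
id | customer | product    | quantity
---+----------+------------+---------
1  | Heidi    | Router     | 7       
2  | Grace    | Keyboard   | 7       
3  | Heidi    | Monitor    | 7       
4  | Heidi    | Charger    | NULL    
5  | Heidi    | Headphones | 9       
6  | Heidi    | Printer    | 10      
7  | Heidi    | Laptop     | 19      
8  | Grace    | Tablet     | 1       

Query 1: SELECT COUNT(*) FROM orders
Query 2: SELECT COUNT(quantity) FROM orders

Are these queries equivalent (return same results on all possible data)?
No, not equivalent

Query 1 returns: [(8,)]
Query 2 returns: [(7,)]

Reason: COUNT(*) includes NULLs, COUNT(column) excludes them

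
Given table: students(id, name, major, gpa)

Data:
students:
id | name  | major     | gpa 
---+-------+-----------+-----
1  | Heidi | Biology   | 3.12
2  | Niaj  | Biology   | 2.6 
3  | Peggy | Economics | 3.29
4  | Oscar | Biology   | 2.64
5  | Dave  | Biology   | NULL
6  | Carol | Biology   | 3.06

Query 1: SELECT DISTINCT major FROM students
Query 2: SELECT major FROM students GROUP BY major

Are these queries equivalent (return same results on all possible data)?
Yes, equivalent

Both queries return: [('Biology',), ('Economics',)]

Reason: Both get unique majors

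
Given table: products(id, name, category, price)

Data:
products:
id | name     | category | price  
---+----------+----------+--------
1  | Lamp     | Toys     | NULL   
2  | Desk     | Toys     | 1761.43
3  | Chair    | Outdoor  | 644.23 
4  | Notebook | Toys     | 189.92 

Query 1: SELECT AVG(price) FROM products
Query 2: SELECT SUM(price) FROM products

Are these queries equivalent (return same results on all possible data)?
No, not equivalent

Query 1 returns: [(865.1933333333333,)]
Query 2 returns: [(2595.58,)]

Reason: AVG vs SUM give different aggregate values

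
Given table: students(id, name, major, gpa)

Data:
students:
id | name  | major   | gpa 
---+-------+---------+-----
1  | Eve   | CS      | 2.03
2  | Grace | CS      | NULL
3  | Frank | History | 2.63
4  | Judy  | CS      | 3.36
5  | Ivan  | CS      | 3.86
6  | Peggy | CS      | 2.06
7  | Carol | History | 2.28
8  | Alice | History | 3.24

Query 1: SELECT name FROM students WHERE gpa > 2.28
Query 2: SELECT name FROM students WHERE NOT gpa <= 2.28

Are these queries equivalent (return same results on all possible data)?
Yes, equivalent

Both queries return: [('Alice',), ('Frank',), ('Ivan',), ('Judy',)]

Reason: Both filter gpa > 2.28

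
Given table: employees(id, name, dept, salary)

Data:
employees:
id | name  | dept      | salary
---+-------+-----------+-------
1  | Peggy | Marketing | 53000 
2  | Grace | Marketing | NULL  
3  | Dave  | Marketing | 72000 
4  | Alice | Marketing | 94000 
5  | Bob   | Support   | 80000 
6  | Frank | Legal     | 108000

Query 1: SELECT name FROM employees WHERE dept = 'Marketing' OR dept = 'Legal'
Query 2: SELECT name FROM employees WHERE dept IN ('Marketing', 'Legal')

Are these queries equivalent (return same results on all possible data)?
Yes, equivalent

Both queries return: [('Alice',), ('Dave',), ('Frank',), ('Grace',), ('Peggy',)]

Reason: OR vs IN are equivalent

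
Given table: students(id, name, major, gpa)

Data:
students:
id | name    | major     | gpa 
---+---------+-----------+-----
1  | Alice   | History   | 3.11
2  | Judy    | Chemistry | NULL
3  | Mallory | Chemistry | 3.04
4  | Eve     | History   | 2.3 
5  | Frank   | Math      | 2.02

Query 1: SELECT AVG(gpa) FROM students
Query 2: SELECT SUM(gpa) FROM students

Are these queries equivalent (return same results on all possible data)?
No, not equivalent

Query 1 returns: [(2.6174999999999997,)]
Query 2 returns: [(10.469999999999999,)]

Reason: AVG vs SUM give different aggregate values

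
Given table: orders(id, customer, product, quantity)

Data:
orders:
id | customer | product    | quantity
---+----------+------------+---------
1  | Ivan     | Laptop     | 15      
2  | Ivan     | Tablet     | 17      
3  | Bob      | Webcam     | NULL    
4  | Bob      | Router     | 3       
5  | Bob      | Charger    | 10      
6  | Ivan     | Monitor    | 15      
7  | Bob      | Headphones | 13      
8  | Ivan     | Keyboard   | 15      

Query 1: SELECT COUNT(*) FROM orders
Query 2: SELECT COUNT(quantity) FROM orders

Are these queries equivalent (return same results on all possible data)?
No, not equivalent

Query 1 returns: [(8,)]
Query 2 returns: [(7,)]

Reason: COUNT(*) includes NULLs, COUNT(column) excludes them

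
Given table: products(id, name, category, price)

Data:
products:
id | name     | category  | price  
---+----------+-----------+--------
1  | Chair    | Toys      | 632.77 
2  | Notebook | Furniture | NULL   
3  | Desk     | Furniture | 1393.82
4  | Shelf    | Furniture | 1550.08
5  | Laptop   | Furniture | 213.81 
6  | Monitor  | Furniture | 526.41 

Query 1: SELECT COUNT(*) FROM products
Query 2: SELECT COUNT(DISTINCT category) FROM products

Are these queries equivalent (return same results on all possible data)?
No, not equivalent

Query 1 returns: [(6,)]
Query 2 returns: [(2,)]

Reason: COUNT(*) counts rows, COUNT(DISTINCT category) counts unique categorys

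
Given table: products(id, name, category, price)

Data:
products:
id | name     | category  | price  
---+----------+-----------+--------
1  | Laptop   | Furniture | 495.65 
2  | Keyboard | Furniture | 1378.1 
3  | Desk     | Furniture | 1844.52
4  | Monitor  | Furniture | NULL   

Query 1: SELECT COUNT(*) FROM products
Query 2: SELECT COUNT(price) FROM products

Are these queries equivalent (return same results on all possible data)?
No, not equivalent

Query 1 returns: [(4,)]
Query 2 returns: [(3,)]

Reason: COUNT(*) includes NULLs, COUNT(column) excludes them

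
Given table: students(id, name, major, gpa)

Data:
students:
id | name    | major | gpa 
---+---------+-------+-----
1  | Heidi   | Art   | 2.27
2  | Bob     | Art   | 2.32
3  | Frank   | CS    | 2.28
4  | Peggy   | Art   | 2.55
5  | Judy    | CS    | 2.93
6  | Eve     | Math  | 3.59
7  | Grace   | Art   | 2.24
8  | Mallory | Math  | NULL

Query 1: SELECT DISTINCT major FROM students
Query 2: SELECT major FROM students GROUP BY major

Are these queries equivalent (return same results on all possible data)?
Yes, equivalent

Both queries return: [('Art',), ('CS',), ('Math',)]

Reason: Both get unique majors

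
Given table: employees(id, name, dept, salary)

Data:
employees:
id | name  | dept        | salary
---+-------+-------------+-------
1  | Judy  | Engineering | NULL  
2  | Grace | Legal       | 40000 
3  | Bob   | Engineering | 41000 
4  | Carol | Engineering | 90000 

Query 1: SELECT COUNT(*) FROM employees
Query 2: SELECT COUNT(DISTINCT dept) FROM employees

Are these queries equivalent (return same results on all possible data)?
No, not equivalent

Query 1 returns: [(4,)]
Query 2 returns: [(2,)]

Reason: COUNT(*) counts rows, COUNT(DISTINCT dept) counts unique depts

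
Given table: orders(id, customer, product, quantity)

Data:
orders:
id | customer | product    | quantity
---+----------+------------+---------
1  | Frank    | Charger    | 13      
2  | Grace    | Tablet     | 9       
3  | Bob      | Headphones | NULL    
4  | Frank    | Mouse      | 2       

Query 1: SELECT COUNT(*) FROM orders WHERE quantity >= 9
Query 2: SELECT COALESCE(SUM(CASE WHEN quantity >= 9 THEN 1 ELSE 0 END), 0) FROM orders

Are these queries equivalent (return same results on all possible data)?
Yes, equivalent

Both queries return: [(2,)]

Reason: COUNT with WHERE vs conditional SUM (COALESCE handles empty-table NULL)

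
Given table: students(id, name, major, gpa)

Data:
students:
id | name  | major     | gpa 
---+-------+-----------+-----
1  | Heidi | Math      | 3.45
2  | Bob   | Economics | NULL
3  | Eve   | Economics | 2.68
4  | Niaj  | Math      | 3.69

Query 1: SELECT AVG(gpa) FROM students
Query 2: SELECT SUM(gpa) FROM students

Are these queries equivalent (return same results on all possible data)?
No, not equivalent

Query 1 returns: [(3.2733333333333334,)]
Query 2 returns: [(9.82,)]

Reason: AVG vs SUM give different aggregate values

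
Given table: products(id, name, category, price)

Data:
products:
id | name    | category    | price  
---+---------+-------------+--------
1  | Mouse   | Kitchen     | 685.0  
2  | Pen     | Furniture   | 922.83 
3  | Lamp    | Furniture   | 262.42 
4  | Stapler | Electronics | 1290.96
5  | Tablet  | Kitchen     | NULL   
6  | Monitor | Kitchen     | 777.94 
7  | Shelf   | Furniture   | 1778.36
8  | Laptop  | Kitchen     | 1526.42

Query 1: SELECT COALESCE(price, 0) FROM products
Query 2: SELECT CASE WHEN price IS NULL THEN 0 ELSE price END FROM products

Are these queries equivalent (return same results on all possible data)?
Yes, equivalent

Both queries return: [(0,), (262.42,), (685.0,), (777.94,), (922.83,), (1290.96,), (1526.42,), (1778.36,)]

Reason: COALESCE vs CASE for NULL handling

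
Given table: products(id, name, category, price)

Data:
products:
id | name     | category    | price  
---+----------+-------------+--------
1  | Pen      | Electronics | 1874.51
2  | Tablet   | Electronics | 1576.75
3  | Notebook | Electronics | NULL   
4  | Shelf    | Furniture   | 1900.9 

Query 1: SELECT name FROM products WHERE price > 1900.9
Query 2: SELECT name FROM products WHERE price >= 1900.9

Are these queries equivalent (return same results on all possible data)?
No, not equivalent

Query 1 returns: []
Query 2 returns: [('Shelf',)]

Reason: > vs >= gives different results when price = 1900.9 exists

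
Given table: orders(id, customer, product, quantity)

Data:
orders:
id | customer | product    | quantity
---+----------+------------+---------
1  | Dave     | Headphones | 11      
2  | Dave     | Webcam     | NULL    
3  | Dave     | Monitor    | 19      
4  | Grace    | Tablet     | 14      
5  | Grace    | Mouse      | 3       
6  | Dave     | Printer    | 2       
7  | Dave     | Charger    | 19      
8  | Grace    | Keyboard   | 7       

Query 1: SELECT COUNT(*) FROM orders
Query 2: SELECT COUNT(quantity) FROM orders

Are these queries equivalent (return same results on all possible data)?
No, not equivalent

Query 1 returns: [(8,)]
Query 2 returns: [(7,)]

Reason: COUNT(*) includes NULLs, COUNT(column) excludes them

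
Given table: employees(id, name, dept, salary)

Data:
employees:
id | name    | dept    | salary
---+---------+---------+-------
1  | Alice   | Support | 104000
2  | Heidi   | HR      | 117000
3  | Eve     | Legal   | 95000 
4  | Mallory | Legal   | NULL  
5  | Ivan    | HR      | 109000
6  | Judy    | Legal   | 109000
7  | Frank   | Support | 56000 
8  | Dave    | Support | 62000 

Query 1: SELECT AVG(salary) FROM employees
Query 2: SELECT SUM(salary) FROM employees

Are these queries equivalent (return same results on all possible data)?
No, not equivalent

Query 1 returns: [(93142.85714285714,)]
Query 2 returns: [(652000,)]

Reason: AVG vs SUM give different aggregate values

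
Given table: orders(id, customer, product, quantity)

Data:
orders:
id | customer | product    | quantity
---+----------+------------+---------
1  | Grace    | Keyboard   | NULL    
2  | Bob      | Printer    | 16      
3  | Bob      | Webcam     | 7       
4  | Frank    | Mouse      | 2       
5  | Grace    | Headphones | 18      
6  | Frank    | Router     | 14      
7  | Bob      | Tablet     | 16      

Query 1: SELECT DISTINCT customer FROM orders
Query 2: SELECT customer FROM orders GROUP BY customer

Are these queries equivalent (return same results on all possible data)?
Yes, equivalent

Both queries return: [('Bob',), ('Frank',), ('Grace',)]

Reason: Both get unique customers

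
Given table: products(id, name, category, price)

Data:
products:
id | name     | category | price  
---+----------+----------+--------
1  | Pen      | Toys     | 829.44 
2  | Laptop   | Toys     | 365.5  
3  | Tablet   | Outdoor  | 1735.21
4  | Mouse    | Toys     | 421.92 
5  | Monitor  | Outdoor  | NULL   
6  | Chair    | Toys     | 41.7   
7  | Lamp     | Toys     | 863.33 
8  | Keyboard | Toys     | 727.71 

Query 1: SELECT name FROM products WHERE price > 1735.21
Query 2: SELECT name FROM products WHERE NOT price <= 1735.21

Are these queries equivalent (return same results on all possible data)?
Yes, equivalent

Both queries return: []

Reason: Both filter price > 1735.21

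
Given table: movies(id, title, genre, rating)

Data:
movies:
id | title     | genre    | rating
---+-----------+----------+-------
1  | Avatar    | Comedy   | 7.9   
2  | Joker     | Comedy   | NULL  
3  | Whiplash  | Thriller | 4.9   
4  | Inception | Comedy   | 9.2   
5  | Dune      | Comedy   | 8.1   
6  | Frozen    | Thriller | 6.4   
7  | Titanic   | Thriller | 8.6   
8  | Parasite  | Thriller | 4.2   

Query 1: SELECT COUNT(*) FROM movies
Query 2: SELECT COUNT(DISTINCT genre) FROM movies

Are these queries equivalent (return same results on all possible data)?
No, not equivalent

Query 1 returns: [(8,)]
Query 2 returns: [(2,)]

Reason: COUNT(*) counts rows, COUNT(DISTINCT genre) counts unique genres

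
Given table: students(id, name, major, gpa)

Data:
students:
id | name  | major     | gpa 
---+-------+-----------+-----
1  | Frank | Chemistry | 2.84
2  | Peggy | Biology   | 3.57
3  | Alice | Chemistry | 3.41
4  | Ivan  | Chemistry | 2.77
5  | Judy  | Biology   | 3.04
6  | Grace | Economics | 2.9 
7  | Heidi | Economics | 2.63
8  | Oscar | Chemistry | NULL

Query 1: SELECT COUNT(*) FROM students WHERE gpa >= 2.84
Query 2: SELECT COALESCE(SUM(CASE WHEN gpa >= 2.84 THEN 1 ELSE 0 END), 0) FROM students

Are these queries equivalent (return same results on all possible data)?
Yes, equivalent

Both queries return: [(5,)]

Reason: COUNT with WHERE vs conditional SUM (COALESCE handles empty-table NULL)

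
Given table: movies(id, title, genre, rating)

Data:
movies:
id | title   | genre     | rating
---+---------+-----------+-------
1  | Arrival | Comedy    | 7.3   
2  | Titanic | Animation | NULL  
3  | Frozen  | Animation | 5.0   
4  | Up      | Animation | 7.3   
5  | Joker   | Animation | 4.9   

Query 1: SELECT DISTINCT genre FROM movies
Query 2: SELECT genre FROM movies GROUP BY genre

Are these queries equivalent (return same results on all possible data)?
Yes, equivalent

Both queries return: [('Animation',), ('Comedy',)]

Reason: Both get unique genres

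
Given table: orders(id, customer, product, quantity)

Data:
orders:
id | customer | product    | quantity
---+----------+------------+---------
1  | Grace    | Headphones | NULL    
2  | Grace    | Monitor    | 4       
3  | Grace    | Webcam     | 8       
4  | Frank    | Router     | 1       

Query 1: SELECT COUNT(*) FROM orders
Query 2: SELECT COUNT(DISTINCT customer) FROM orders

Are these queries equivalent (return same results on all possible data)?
No, not equivalent

Query 1 returns: [(4,)]
Query 2 returns: [(2,)]

Reason: COUNT(*) counts rows, COUNT(DISTINCT customer) counts unique customers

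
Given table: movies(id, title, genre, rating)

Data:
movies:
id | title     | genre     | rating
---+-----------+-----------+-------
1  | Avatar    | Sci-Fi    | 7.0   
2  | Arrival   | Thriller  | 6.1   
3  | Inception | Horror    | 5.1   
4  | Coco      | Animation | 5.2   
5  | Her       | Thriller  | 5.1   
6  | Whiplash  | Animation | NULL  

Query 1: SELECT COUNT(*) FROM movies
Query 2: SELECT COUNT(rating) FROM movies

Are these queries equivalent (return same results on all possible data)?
No, not equivalent

Query 1 returns: [(6,)]
Query 2 returns: [(5,)]

Reason: COUNT(*) includes NULLs, COUNT(column) excludes them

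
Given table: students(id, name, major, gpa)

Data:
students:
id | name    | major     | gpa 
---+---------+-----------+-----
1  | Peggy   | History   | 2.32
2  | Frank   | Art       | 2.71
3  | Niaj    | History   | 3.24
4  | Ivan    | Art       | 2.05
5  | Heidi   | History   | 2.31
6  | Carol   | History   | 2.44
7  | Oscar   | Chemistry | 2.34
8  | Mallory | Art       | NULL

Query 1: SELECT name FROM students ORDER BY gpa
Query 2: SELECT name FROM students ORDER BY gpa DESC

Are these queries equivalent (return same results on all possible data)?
No, not equivalent

Query 1 returns: [('Mallory',), ('Ivan',), ('Heidi',), ('Peggy',), ('Oscar',), ('Carol',), ('Frank',), ('Niaj',)]
Query 2 returns: [('Niaj',), ('Frank',), ('Carol',), ('Oscar',), ('Peggy',), ('Heidi',), ('Ivan',), ('Mallory',)]

Reason: ASC vs DESC gives opposite ordering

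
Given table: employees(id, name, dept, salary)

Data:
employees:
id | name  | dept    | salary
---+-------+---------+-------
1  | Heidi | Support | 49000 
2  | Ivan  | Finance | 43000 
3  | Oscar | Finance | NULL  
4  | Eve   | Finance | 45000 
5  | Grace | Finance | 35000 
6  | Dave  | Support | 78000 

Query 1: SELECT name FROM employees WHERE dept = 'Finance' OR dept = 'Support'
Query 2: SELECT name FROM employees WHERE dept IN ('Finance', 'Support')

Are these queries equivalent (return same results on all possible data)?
Yes, equivalent

Both queries return: [('Dave',), ('Eve',), ('Grace',), ('Heidi',), ('Ivan',), ('Oscar',)]

Reason: OR vs IN are equivalent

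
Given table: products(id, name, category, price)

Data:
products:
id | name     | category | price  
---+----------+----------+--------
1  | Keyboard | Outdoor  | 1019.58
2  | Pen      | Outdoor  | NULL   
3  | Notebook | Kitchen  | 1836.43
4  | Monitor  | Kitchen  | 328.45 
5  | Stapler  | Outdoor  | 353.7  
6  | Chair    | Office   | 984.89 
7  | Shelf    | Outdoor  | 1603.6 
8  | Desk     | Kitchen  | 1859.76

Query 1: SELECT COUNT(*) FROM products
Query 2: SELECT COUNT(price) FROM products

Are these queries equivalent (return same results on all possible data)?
No, not equivalent

Query 1 returns: [(8,)]
Query 2 returns: [(7,)]

Reason: COUNT(*) includes NULLs, COUNT(column) excludes them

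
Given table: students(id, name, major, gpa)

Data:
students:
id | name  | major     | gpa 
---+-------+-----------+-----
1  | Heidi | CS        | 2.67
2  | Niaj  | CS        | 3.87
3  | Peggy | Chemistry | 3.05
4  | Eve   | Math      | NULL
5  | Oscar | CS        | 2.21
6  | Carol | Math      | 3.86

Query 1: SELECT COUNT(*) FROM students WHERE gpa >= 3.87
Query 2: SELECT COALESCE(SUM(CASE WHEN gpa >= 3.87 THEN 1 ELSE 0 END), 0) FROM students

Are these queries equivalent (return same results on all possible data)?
Yes, equivalent

Both queries return: [(1,)]

Reason: COUNT with WHERE vs conditional SUM (COALESCE handles empty-table NULL)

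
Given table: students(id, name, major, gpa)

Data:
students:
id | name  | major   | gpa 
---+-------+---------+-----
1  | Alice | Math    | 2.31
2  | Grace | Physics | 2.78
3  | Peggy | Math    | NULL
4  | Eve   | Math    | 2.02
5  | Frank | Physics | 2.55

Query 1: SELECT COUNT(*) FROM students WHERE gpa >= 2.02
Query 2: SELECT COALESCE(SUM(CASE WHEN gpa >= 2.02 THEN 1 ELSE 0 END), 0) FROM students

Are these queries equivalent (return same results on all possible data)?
Yes, equivalent

Both queries return: [(4,)]

Reason: COUNT with WHERE vs conditional SUM (COALESCE handles empty-table NULL)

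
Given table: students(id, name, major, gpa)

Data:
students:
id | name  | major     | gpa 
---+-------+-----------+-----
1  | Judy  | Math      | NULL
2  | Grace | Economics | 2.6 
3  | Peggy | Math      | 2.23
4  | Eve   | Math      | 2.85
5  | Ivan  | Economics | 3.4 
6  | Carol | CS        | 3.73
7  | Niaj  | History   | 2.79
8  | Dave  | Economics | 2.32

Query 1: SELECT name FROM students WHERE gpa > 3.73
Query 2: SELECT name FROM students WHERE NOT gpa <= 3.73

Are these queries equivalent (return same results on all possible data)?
Yes, equivalent

Both queries return: []

Reason: Both filter gpa > 3.73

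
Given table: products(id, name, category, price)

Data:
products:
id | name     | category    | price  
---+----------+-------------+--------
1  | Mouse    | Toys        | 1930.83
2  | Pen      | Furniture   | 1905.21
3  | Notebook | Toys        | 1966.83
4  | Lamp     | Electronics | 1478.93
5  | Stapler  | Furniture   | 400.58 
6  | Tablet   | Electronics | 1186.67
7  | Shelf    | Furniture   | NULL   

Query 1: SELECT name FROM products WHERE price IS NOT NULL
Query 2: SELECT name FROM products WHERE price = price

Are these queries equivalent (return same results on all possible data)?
Yes, equivalent

Both queries return: [('Lamp',), ('Mouse',), ('Notebook',), ('Pen',), ('Stapler',), ('Tablet',)]

Reason: IS NOT NULL vs self-equality (both exclude NULLs)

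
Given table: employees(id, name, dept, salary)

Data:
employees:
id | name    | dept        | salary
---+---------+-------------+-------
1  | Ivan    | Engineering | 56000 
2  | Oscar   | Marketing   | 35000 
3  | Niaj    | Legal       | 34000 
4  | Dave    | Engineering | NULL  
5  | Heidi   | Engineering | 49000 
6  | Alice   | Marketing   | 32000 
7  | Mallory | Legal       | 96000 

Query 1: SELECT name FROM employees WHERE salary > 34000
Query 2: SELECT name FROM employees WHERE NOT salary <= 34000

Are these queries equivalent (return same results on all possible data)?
Yes, equivalent

Both queries return: [('Heidi',), ('Ivan',), ('Mallory',), ('Oscar',)]

Reason: Both filter salary > 34000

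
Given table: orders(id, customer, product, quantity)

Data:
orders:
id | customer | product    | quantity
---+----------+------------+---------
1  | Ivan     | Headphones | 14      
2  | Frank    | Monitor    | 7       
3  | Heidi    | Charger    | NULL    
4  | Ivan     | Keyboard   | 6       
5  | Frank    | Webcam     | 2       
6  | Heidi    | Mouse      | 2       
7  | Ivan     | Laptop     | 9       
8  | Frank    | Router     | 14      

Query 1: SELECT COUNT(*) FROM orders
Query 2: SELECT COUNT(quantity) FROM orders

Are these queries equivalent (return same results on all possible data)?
No, not equivalent

Query 1 returns: [(8,)]
Query 2 returns: [(7,)]

Reason: COUNT(*) includes NULLs, COUNT(column) excludes them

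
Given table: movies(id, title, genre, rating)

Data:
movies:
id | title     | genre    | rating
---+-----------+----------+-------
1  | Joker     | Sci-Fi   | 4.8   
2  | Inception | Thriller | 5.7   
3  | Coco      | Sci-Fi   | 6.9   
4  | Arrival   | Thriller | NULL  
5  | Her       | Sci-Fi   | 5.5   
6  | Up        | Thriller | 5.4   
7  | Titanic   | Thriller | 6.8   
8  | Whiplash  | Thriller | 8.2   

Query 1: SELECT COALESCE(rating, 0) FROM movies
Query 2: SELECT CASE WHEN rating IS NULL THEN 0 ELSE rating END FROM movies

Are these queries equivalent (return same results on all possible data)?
Yes, equivalent

Both queries return: [(0,), (4.8,), (5.4,), (5.5,), (5.7,), (6.8,), (6.9,), (8.2,)]

Reason: COALESCE vs CASE for NULL handling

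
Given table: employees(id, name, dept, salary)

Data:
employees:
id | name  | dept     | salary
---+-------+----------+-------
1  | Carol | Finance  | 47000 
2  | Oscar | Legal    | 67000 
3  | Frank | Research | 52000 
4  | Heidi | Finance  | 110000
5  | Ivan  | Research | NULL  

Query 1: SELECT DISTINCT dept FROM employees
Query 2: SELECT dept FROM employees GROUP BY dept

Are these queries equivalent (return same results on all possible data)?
Yes, equivalent

Both queries return: [('Finance',), ('Legal',), ('Research',)]

Reason: Both get unique depts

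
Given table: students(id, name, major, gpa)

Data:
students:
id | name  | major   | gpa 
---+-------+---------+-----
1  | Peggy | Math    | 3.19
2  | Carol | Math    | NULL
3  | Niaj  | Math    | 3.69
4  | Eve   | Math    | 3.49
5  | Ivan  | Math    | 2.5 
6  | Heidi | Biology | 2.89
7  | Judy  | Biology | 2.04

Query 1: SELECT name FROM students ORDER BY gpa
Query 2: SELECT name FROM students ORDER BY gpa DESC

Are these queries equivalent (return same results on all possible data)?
No, not equivalent

Query 1 returns: [('Carol',), ('Judy',), ('Ivan',), ('Heidi',), ('Peggy',), ('Eve',), ('Niaj',)]
Query 2 returns: [('Niaj',), ('Eve',), ('Peggy',), ('Heidi',), ('Ivan',), ('Judy',), ('Carol',)]

Reason: ASC vs DESC gives opposite ordering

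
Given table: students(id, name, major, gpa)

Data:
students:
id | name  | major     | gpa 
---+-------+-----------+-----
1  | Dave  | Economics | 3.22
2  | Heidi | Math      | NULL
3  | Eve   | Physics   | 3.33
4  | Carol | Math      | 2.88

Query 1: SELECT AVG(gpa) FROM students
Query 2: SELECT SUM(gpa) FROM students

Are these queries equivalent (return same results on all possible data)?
No, not equivalent

Query 1 returns: [(3.143333333333333,)]
Query 2 returns: [(9.43,)]

Reason: AVG vs SUM give different aggregate values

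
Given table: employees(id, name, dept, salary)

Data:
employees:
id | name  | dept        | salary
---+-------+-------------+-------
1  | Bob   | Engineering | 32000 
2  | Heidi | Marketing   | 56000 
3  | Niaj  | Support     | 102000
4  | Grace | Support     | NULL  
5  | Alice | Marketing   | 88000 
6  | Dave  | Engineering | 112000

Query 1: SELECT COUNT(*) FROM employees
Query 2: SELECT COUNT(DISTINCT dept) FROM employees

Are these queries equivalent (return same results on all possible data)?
No, not equivalent

Query 1 returns: [(6,)]
Query 2 returns: [(3,)]

Reason: COUNT(*) counts rows, COUNT(DISTINCT dept) counts unique depts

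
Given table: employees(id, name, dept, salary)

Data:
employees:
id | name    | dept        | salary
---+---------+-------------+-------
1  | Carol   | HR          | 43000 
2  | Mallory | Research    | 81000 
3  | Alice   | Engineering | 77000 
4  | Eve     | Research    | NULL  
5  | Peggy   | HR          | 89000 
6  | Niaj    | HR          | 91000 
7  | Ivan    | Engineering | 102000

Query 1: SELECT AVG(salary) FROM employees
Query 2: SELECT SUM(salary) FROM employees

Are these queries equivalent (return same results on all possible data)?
No, not equivalent

Query 1 returns: [(80500.0,)]
Query 2 returns: [(483000,)]

Reason: AVG vs SUM give different aggregate values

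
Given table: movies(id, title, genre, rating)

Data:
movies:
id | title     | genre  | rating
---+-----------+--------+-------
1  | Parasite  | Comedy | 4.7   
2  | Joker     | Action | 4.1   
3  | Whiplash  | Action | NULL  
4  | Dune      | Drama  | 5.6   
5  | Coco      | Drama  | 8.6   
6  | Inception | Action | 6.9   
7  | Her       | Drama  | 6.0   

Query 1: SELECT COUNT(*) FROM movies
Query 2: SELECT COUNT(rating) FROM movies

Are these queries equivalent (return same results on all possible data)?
No, not equivalent

Query 1 returns: [(7,)]
Query 2 returns: [(6,)]

Reason: COUNT(*) includes NULLs, COUNT(column) excludes them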